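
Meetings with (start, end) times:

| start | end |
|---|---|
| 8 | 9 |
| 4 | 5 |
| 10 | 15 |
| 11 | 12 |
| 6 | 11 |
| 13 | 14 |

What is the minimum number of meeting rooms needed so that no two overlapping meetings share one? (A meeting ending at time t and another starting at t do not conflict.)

2

Events (time:±→running): 4:+→1 5:-→0 6:+→1 8:+→2 … peak 2.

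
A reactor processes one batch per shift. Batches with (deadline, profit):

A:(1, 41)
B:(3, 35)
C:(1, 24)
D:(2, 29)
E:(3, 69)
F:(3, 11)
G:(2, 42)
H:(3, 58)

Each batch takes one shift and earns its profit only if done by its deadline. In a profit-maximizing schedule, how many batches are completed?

Take jobs in profit order; each goes to the latest open slot no later than its deadline.
By profit: E(d3,69), H(d3,58), G(d2,42), A(d1,41), B(d3,35), D(d2,29), C(d1,24), F(d3,11)
E→slot 3; H→slot 2; G→slot 1; A skipped; B skipped; D skipped; C skipped; F skipped.
3 of 8 scheduled.

3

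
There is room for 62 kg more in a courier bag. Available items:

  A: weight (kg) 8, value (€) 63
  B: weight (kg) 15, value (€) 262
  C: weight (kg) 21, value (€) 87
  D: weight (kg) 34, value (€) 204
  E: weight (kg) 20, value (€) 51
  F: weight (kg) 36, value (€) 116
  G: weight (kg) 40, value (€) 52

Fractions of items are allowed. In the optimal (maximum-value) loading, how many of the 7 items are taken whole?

3

Greedy by value/weight ratio, highest first.
Ratios (sorted): B 17.47, A 7.88, D 6.00, C 4.14, F 3.22, E 2.55, G 1.30
take B (15 @ 262); take A (8 @ 63); take D (34 @ 204); take 5/21 of C → 20.71. Capacity used 62/62.
3 item(s) taken whole; one partial (take 5/21 of C).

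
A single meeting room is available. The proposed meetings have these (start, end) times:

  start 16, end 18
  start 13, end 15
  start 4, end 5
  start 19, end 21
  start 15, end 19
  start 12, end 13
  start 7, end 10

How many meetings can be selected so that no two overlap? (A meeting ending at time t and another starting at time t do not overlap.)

6

Order by finish time; keep every interval that doesn't clash with the previous kept one.
By end time: (4,5), (7,10), (12,13), (13,15), (16,18), (15,19), (19,21).
Pick (4,5); next start ≥ 5 → (7,10); next start ≥ 10 → (12,13); next start ≥ 13 → (13,15); next start ≥ 15 → (16,18); next start ≥ 18 → (19,21).
Selected 6 meetings.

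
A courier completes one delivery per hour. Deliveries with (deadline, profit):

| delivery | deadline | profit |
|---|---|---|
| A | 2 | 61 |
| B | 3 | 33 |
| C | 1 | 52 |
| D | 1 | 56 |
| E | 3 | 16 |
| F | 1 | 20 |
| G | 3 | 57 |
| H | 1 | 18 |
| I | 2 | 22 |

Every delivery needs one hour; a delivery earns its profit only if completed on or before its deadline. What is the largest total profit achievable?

Profit order: A=61 G=57 D=56 C=52 B=33 I=22 F=20 H=18 E=16
Assign: A→slot 2, G→slot 3, D→slot 1, C skipped, B skipped, I skipped, F skipped, H skipped, E skipped.
Slots: [1:D] [2:A] [3:G]
Profit = 56 + 61 + 57 = 174

174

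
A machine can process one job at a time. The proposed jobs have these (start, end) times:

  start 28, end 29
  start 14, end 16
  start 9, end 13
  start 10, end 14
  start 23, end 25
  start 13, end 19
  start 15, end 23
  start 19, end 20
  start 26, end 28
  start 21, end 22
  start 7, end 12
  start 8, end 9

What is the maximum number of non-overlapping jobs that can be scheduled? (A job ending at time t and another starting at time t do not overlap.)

Greedy by earliest finish: after sorting by end time, pick each interval compatible with the last pick.
By end time: (8,9), (7,12), (9,13), (10,14), (14,16), (13,19), (19,20), (21,22), (15,23), (23,25), (26,28), (28,29).
Pick (8,9); next start ≥ 9 → (9,13); next start ≥ 13 → (14,16); next start ≥ 16 → (19,20); next start ≥ 20 → (21,22); next start ≥ 22 → (23,25); next start ≥ 25 → (26,28); next start ≥ 28 → (28,29).
Selected 8 jobs.

8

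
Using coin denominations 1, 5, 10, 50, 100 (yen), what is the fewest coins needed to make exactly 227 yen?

Greedy: take as many of the largest coin as possible, then repeat with the remainder.
227 = 2×100 + 2×10 + 1×5 + 2×1
Total coins = 2 + 2 + 1 + 2 = 7

7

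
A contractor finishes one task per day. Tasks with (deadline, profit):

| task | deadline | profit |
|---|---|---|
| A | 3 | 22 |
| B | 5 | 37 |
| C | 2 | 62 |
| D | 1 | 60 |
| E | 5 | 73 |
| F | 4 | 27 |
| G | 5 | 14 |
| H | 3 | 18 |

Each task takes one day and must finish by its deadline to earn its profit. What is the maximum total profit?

Take jobs in profit order; each goes to the latest open slot no later than its deadline.
Profit order: E=73 C=62 D=60 B=37 F=27 A=22 H=18 G=14
Assign: E→slot 5, C→slot 2, D→slot 1, B→slot 4, F→slot 3, A skipped, H skipped, G skipped.
Slots: [1:D] [2:C] [3:F] [4:B] [5:E]
Profit = 60 + 62 + 27 + 37 + 73 = 259

259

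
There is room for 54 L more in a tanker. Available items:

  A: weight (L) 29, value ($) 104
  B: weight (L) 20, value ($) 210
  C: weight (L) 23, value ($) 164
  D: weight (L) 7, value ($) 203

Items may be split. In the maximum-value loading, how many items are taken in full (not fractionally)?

Greedy by value/weight ratio, highest first.
Ratios (sorted): D 29.00, B 10.50, C 7.13, A 3.59
take D (7 @ 203); take B (20 @ 210); take C (23 @ 164); take 4/29 of A → 14.34. Capacity used 54/54.
3 item(s) taken whole; one partial (take 4/29 of A).

3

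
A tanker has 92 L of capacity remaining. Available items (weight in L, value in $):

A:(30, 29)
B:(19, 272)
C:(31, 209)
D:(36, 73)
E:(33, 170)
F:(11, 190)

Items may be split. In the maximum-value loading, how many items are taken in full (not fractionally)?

Ratios (sorted): F 17.27, B 14.32, C 6.74, E 5.15, D 2.03, A 0.97
take F (11 @ 190); take B (19 @ 272); take C (31 @ 209); take 31/33 of E → 159.70. Capacity used 92/92.
3 item(s) taken whole; one partial (take 31/33 of E).

3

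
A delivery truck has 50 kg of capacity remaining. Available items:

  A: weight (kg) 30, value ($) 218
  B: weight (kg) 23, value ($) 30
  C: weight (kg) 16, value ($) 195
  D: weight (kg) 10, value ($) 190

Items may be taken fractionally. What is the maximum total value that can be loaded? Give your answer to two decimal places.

559.40

Order: D (190/10=19.00) > C (195/16=12.19) > A (218/30=7.27) > B (30/23=1.30)
Fill: take D (10 @ 190) → take C (16 @ 195) → take 24/30 of A → 174.40; 50/50 used.
Total value = 559.40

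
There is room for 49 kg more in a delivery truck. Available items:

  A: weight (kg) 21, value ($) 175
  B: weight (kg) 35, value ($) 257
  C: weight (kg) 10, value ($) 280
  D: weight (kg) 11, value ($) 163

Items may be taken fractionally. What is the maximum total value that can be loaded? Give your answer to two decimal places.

669.40

Order: C (280/10=28.00) > D (163/11=14.82) > A (175/21=8.33) > B (257/35=7.34)
Fill: take C (10 @ 280) → take D (11 @ 163) → take A (21 @ 175) → take 7/35 of B → 51.40; 49/49 used.
Total value = 669.40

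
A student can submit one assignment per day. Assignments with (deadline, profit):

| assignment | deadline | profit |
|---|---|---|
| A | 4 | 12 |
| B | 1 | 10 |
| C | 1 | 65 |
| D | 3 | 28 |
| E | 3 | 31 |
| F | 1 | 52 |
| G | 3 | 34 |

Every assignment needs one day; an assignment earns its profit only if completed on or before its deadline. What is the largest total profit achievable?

142

By profit: C(d1,65), F(d1,52), G(d3,34), E(d3,31), D(d3,28), A(d4,12), B(d1,10)
C→slot 1; F skipped; G→slot 3; E→slot 2; D skipped; A→slot 4; B skipped.
Profit = 65 + 31 + 34 + 12 = 142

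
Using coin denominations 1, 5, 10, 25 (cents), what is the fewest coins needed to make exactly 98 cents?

8

98 = 3×25 + 2×10 + 3×1
Total coins = 3 + 2 + 3 = 8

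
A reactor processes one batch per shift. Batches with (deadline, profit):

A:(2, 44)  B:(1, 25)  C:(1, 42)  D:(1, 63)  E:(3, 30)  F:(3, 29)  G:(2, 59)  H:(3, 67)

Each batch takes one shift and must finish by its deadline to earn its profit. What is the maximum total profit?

189

Profit order: H=67 D=63 G=59 A=44 C=42 E=30 F=29 B=25
Assign: H→slot 3, D→slot 1, G→slot 2, A skipped, C skipped, E skipped, F skipped, B skipped.
Slots: [1:D] [2:G] [3:H]
Profit = 63 + 59 + 67 = 189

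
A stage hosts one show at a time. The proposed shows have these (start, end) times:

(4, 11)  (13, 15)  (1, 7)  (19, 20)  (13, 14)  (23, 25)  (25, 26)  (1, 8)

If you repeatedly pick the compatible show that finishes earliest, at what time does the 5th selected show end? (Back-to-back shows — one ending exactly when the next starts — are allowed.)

26

Greedy by earliest finish: after sorting by end time, pick each interval compatible with the last pick.
Sorted by end: (1,7)  (1,8)  (4,11)  (13,14)  (13,15)  (19,20)  (23,25)  (25,26)
take (1,7); take (13,14); take (19,20); take (23,25); take (25,26).
Selected: (1,7) (13,14) (19,20) (23,25) (25,26)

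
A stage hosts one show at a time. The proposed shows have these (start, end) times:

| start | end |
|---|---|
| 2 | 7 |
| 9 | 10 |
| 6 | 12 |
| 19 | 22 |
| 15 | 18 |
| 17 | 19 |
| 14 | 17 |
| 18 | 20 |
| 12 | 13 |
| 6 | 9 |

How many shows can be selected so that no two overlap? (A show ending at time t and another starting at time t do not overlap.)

Greedy by earliest finish: after sorting by end time, pick each interval compatible with the last pick.
Sorted by end: (2,7)  (6,9)  (9,10)  (6,12)  (12,13)  (14,17)  (15,18)  (17,19)  (18,20)  (19,22)
take (2,7); take (9,10); take (12,13); take (14,17); take (17,19); take (19,22).
Selected 6 shows.

6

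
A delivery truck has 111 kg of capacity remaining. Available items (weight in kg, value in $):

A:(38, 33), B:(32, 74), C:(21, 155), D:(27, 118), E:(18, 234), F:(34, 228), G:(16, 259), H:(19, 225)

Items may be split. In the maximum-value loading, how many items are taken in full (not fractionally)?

Sort by value per unit weight and fill in that order.
Ratios (sorted): G 16.19, E 13.00, H 11.84, C 7.38, F 6.71, D 4.37, B 2.31, A 0.87
take G (16 @ 259); take E (18 @ 234); take H (19 @ 225); take C (21 @ 155); take F (34 @ 228); take 3/27 of D → 13.11. Capacity used 111/111.
5 item(s) taken whole; one partial (take 3/27 of D).

5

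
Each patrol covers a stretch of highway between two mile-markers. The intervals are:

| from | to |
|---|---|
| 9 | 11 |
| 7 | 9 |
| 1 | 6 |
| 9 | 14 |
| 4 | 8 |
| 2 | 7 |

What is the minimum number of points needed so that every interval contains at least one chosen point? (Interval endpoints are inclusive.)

2

Sort by right endpoint; whenever an interval is uncovered, place a point at its right end.
By right end: [1,6]  [2,7]  [4,8]  [7,9]  [9,11]  [9,14]
[1,6] uncovered → point at 6; [7,9] uncovered → point at 9.
Points: 6, 9 (2 total).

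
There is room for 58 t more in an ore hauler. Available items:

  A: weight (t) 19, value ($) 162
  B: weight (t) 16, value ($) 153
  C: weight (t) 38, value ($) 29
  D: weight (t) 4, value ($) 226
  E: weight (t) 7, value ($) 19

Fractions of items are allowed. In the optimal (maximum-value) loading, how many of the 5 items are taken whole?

4

Sort by value per unit weight and fill in that order.
Ratios (sorted): D 56.50, B 9.56, A 8.53, E 2.71, C 0.76
take D (4 @ 226); take B (16 @ 153); take A (19 @ 162); take E (7 @ 19); take 12/38 of C → 9.16. Capacity used 58/58.
4 item(s) taken whole; one partial (take 12/38 of C).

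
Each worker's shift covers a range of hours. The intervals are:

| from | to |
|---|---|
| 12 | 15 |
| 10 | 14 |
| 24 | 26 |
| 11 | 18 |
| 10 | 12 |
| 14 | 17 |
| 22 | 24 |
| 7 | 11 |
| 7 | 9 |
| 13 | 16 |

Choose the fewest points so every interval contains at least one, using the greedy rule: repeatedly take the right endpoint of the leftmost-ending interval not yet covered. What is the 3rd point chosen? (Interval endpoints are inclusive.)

16

Sort by right endpoint; whenever an interval is uncovered, place a point at its right end.
Sorted: [7,9] [7,11] [10,12] [10,14] [12,15] [13,16] [14,17] [11,18] [22,24] [24,26]
{[7,9],[7,11]} hit by 9; {[10,12],[10,14],[12,15]} hit by 12; {[13,16],[14,17],[11,18]} hit by 16; {[22,24],[24,26]} hit by 24.
Points: 9, 12, 16, 24 (4 total).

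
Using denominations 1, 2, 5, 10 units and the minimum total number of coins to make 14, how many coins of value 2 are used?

2

Use the largest denomination that fits, subtract, and repeat.
14 = 1×10 + 2×2
Count of 2: 2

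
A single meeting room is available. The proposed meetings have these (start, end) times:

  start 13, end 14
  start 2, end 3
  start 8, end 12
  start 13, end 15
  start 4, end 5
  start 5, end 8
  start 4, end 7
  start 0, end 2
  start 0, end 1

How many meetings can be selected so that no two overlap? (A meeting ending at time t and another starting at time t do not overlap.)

Sorted by end: (0,1)  (0,2)  (2,3)  (4,5)  (4,7)  (5,8)  (8,12)  (13,14)  (13,15)
take (0,1); take (2,3); take (4,5); skip (4,7); take (5,8); take (8,12); take (13,14); skip (13,15).
Selected 6 meetings.

6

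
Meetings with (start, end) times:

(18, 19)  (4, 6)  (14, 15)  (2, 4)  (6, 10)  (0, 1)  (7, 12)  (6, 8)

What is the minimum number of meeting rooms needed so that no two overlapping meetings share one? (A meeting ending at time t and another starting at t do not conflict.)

3

The answer is the maximum number of intervals overlapping at any instant.
starts: [0, 2, 4, 6, 6, 7, 14, 18]
ends:   [1, 4, 6, 8, 10, 12, 15, 19]
s0→1 e1→0 s2→1 e4→0 s4→1 e6→0 s6→1 s6→2 s7→3  — peak 3.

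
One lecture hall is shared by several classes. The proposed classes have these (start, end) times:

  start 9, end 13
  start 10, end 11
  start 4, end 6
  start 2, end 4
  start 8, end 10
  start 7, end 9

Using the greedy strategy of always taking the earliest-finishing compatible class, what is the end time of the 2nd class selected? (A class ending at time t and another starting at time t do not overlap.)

By end time: (2,4), (4,6), (7,9), (8,10), (10,11), (9,13).
Pick (2,4); next start ≥ 4 → (4,6); next start ≥ 6 → (7,9); next start ≥ 9 → (10,11).
Selected: (2,4) (4,6) (7,9) (10,11)

6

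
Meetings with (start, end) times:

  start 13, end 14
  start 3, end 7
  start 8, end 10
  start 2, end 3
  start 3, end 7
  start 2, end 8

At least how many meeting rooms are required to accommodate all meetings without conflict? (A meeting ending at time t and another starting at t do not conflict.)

3

Count concurrent intervals with a sweep; the peak is the room count.
Events (time:±→running): 2:+→1 2:+→2 3:-→1 3:+→2 3:+→3 … peak 3.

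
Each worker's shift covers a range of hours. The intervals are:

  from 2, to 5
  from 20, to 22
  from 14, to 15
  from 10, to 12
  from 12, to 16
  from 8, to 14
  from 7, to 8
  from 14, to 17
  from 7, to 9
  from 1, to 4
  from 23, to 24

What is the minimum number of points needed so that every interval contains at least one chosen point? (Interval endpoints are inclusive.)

By right end: [1,4]  [2,5]  [7,8]  [7,9]  [10,12]  [8,14]  [14,15]  [12,16]  [14,17]  [20,22]  [23,24]
[1,4] uncovered → point at 4; [7,8] uncovered → point at 8; [10,12] uncovered → point at 12; [14,15] uncovered → point at 15; [20,22] uncovered → point at 22; [23,24] uncovered → point at 24.
Points: 4, 8, 12, 15, 22, 24 (6 total).

6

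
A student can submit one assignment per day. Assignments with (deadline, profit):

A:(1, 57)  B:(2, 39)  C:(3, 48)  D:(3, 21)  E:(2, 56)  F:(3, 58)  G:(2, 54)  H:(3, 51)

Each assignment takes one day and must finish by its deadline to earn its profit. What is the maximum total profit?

By profit: F(d3,58), A(d1,57), E(d2,56), G(d2,54), H(d3,51), C(d3,48), B(d2,39), D(d3,21)
F→slot 3; A→slot 1; E→slot 2; G skipped; H skipped; C skipped; B skipped; D skipped.
Profit = 57 + 56 + 58 = 171

171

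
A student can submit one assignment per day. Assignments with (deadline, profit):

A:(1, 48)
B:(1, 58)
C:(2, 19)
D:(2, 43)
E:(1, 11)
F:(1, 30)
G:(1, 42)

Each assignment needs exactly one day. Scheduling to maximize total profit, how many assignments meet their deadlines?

Take jobs in profit order; each goes to the latest open slot no later than its deadline.
Profit order: B=58 A=48 D=43 G=42 F=30 C=19 E=11
Assign: B→slot 1, A skipped, D→slot 2, G skipped, F skipped, C skipped, E skipped.
Slots: [1:B] [2:D]
2 of 7 scheduled.

2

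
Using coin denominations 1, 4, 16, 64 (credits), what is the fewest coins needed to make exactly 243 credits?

243 = 3×64 + 3×16 + 3×1
Total coins = 3 + 3 + 3 = 9

9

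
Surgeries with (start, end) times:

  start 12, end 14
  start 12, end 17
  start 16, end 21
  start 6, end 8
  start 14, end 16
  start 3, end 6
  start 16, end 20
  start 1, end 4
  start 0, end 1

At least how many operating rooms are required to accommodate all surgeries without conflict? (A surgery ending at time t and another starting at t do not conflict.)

3

The answer is the maximum number of intervals overlapping at any instant.
Events (time:±→running): 0:+→1 1:-→0 1:+→1 3:+→2 4:-→1 6:-→0 6:+→1 8:-→0 12:+→1 12:+→2 14:-→1 14:+→2 16:-→1 16:+→2 16:+→3 … peak 3.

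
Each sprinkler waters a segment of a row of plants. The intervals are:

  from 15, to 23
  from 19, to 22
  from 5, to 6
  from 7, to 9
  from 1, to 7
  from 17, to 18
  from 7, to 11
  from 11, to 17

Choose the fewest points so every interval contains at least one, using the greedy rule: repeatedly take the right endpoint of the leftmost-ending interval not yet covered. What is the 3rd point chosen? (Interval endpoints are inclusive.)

Process intervals by earliest right end; each time one isn't hit yet, stab at its right endpoint.
Sorted: [5,6] [1,7] [7,9] [7,11] [11,17] [17,18] [19,22] [15,23]
{[5,6],[1,7]} hit by 6; {[7,9],[7,11]} hit by 9; {[11,17],[17,18]} hit by 17; {[19,22],[15,23]} hit by 22.
Points: 6, 9, 17, 22 (4 total).

17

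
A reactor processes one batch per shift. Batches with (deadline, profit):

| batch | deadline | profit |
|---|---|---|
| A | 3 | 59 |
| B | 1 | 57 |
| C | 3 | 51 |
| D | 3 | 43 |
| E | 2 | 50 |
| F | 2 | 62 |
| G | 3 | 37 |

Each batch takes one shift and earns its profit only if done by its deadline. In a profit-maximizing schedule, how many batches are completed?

3

Profit order: F=62 A=59 B=57 C=51 E=50 D=43 G=37
Assign: F→slot 2, A→slot 3, B→slot 1, C skipped, E skipped, D skipped, G skipped.
Slots: [1:B] [2:F] [3:A]
3 of 7 scheduled.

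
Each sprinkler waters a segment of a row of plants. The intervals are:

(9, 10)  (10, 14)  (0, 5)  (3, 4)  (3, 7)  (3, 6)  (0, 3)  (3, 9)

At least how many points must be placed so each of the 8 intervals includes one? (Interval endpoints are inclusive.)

Sort by right endpoint; whenever an interval is uncovered, place a point at its right end.
By right end: [0,3]  [3,4]  [0,5]  [3,6]  [3,7]  [3,9]  [9,10]  [10,14]
[0,3] uncovered → point at 3; [9,10] uncovered → point at 10.
Points: 3, 10 (2 total).

2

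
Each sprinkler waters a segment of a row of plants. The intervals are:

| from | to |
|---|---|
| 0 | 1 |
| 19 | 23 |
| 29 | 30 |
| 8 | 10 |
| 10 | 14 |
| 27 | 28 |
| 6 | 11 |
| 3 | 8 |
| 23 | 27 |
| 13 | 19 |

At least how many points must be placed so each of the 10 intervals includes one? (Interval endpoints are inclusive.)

6

Sorted: [0,1] [3,8] [8,10] [6,11] [10,14] [13,19] [19,23] [23,27] [27,28] [29,30]
{[0,1]} hit by 1; {[3,8],[8,10],[6,11]} hit by 8; {[10,14],[13,19]} hit by 14; {[19,23],[23,27]} hit by 23; {[27,28]} hit by 28; {[29,30]} hit by 30.
Points: 1, 8, 14, 23, 28, 30 (6 total).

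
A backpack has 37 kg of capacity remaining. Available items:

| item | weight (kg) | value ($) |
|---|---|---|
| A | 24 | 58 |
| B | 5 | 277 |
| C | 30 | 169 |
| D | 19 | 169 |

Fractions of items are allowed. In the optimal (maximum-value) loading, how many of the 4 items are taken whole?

Sort by value per unit weight and fill in that order.
Order: B (277/5=55.40) > D (169/19=8.89) > C (169/30=5.63) > A (58/24=2.42)
Fill: take B (5 @ 277) → take D (19 @ 169) → take 13/30 of C → 73.23; 37/37 used.
2 item(s) taken whole; one partial (take 13/30 of C).

2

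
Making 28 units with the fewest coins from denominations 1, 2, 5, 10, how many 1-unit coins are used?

Use the largest denomination that fits, subtract, and repeat.
28 − 2×10→8 − 1×5→3 − 1×2→1 − 1×1→0
Count of 1: 1

1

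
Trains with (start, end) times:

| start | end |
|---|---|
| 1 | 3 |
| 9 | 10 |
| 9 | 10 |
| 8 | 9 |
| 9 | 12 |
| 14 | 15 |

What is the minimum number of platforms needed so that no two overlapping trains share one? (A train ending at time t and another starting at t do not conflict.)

Count concurrent intervals with a sweep; the peak is the room count.
starts: [1, 8, 9, 9, 9, 14]
ends:   [3, 9, 10, 10, 12, 15]
s1→1 e3→0 s8→1 e9→0 s9→1 s9→2 s9→3  — peak 3.

3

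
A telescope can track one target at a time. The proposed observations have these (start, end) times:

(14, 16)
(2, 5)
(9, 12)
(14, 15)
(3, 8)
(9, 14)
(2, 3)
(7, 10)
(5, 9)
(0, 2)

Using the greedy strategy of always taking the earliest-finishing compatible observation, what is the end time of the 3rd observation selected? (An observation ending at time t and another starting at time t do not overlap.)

8

Sorted by end: (0,2)  (2,3)  (2,5)  (3,8)  (5,9)  (7,10)  (9,12)  (9,14)  (14,15)  (14,16)
take (0,2); take (2,3); skip (2,5); take (3,8); take (9,12); take (14,15).
Selected: (0,2) (2,3) (3,8) (9,12) (14,15)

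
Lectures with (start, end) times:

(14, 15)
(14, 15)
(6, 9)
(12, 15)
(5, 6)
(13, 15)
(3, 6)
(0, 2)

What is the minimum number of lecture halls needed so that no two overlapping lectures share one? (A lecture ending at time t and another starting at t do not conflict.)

Events (time:±→running): 0:+→1 2:-→0 3:+→1 5:+→2 6:-→1 6:-→0 6:+→1 9:-→0 12:+→1 13:+→2 14:+→3 14:+→4 … peak 4.

4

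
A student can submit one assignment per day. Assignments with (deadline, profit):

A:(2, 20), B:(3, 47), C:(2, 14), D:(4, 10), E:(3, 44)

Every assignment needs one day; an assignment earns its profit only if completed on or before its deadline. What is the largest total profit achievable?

Take jobs in profit order; each goes to the latest open slot no later than its deadline.
By profit: B(d3,47), E(d3,44), A(d2,20), C(d2,14), D(d4,10)
B→slot 3; E→slot 2; A→slot 1; C skipped; D→slot 4.
Profit = 20 + 44 + 47 + 10 = 121

121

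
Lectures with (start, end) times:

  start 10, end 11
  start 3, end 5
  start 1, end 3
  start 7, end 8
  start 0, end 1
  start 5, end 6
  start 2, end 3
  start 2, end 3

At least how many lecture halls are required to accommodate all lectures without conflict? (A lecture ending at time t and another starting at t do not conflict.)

Count concurrent intervals with a sweep; the peak is the room count.
Events (time:±→running): 0:+→1 1:-→0 1:+→1 2:+→2 2:+→3 … peak 3.

3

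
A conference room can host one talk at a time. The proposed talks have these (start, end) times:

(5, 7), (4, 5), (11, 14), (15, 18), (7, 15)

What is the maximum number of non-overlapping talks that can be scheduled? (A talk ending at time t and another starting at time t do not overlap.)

4

Greedy by earliest finish: after sorting by end time, pick each interval compatible with the last pick.
Sorted by end: (4,5)  (5,7)  (11,14)  (7,15)  (15,18)
take (4,5); take (5,7); take (11,14); skip (7,15); take (15,18).
Selected 4 talks.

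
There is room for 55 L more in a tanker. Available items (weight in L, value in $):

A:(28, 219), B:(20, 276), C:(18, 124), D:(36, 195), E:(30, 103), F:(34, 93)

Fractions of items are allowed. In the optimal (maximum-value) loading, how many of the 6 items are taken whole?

2

Greedy by value/weight ratio, highest first.
Ratios (sorted): B 13.80, A 7.82, C 6.89, D 5.42, E 3.43, F 2.74
take B (20 @ 276); take A (28 @ 219); take 7/18 of C → 48.22. Capacity used 55/55.
2 item(s) taken whole; one partial (take 7/18 of C).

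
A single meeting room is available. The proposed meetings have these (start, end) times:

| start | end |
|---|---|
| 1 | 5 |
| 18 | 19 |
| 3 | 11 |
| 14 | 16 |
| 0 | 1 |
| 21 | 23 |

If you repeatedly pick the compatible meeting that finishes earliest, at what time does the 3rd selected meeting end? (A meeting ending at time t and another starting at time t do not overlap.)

16

Sorted by end: (0,1)  (1,5)  (3,11)  (14,16)  (18,19)  (21,23)
take (0,1); take (1,5); take (14,16); take (18,19); take (21,23).
Selected: (0,1) (1,5) (14,16) (18,19) (21,23)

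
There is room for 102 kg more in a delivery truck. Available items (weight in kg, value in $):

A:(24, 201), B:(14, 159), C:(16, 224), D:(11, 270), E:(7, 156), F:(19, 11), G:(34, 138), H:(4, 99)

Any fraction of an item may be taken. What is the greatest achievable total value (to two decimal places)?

Ratios (sorted): H 24.75, D 24.55, E 22.29, C 14.00, B 11.36, A 8.38, G 4.06, F 0.58
take H (4 @ 99); take D (11 @ 270); take E (7 @ 156); take C (16 @ 224); take B (14 @ 159); take A (24 @ 201); take 26/34 of G → 105.53. Capacity used 102/102.
Total value = 1214.53

1214.53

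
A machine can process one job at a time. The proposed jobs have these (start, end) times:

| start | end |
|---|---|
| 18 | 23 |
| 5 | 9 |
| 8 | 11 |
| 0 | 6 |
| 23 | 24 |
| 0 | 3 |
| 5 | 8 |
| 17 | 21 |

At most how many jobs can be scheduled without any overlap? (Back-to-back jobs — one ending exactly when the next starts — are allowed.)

5

Sorted by end: (0,3)  (0,6)  (5,8)  (5,9)  (8,11)  (17,21)  (18,23)  (23,24)
take (0,3); take (5,8); take (8,11); take (17,21); take (23,24).
Selected 5 jobs.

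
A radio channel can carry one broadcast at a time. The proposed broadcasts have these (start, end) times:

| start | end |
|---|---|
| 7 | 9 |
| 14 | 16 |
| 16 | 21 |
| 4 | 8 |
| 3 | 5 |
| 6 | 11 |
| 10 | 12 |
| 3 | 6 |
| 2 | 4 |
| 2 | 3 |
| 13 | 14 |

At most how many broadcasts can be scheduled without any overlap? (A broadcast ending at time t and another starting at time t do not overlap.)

7

Greedy by earliest finish: after sorting by end time, pick each interval compatible with the last pick.
Sorted by end: (2,3)  (2,4)  (3,5)  (3,6)  (4,8)  (7,9)  (6,11)  (10,12)  (13,14)  (14,16)  (16,21)
take (2,3); take (3,5); skip (3,6); skip (4,8); take (7,9); skip (6,11); take (10,12); take (13,14); take (14,16); take (16,21).
Selected 7 broadcasts.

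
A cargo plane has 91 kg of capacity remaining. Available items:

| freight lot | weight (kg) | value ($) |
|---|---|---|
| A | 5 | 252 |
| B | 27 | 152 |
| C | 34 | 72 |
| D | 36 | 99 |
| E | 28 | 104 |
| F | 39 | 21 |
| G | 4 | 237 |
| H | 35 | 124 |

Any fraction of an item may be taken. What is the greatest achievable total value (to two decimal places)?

Sort by value per unit weight and fill in that order.
Order: G (237/4=59.25) > A (252/5=50.40) > B (152/27=5.63) > E (104/28=3.71) > H (124/35=3.54) > D (99/36=2.75) > C (72/34=2.12) > F (21/39=0.54)
Fill: take G (4 @ 237) → take A (5 @ 252) → take B (27 @ 152) → take E (28 @ 104) → take 27/35 of H → 95.66; 91/91 used.
Total value = 840.66

840.66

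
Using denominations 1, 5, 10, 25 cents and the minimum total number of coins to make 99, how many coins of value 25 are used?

99 = 3×25 + 2×10 + 4×1
Count of 25: 3

3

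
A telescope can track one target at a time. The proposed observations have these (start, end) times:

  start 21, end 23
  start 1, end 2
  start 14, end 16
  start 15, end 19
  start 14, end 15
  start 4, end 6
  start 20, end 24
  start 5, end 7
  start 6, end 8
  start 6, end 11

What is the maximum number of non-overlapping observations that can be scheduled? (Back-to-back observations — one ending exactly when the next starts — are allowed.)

Greedy by earliest finish: after sorting by end time, pick each interval compatible with the last pick.
By end time: (1,2), (4,6), (5,7), (6,8), (6,11), (14,15), (14,16), (15,19), (21,23), (20,24).
Pick (1,2); next start ≥ 2 → (4,6); next start ≥ 6 → (6,8); next start ≥ 8 → (14,15); next start ≥ 15 → (15,19); next start ≥ 19 → (21,23).
Selected 6 observations.

6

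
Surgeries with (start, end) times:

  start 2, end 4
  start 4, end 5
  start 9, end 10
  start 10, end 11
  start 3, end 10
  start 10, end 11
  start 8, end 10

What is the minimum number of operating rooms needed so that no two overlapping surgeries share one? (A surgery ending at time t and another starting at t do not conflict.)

3

Events (time:±→running): 2:+→1 3:+→2 4:-→1 4:+→2 5:-→1 8:+→2 9:+→3 … peak 3.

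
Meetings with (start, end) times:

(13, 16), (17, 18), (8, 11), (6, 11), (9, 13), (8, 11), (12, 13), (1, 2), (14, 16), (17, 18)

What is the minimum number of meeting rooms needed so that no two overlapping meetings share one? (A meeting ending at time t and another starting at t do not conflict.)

4

The answer is the maximum number of intervals overlapping at any instant.
starts: [1, 6, 8, 8, 9, 12, 13, 14, 17, 17]
ends:   [2, 11, 11, 11, 13, 13, 16, 16, 18, 18]
s1→1 e2→0 s6→1 s8→2 s8→3 s9→4  — peak 4.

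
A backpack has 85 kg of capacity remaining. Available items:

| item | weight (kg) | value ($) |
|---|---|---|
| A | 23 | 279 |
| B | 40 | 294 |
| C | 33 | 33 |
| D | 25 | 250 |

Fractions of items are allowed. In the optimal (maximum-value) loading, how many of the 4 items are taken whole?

2

Sort by value per unit weight and fill in that order.
Ratios (sorted): A 12.13, D 10.00, B 7.35, C 1.00
take A (23 @ 279); take D (25 @ 250); take 37/40 of B → 271.95. Capacity used 85/85.
2 item(s) taken whole; one partial (take 37/40 of B).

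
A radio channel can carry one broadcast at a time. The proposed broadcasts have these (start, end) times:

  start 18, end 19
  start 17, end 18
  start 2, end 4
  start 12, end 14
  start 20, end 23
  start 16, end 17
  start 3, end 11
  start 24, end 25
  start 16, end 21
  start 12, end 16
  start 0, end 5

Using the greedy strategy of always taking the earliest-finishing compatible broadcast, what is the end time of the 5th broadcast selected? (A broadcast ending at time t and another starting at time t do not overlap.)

19

Order by finish time; keep every interval that doesn't clash with the previous kept one.
By end time: (2,4), (0,5), (3,11), (12,14), (12,16), (16,17), (17,18), (18,19), (16,21), (20,23), (24,25).
Pick (2,4); next start ≥ 4 → (12,14); next start ≥ 14 → (16,17); next start ≥ 17 → (17,18); next start ≥ 18 → (18,19); next start ≥ 19 → (20,23); next start ≥ 23 → (24,25).
Selected: (2,4) (12,14) (16,17) (17,18) (18,19) (20,23) (24,25)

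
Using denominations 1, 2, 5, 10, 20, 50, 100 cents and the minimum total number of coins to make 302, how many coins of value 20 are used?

302 − 3×100→2 − 1×2→0
Count of 20: 0

0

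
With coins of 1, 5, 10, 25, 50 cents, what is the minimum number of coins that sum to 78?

5

Greedy: take as many of the largest coin as possible, then repeat with the remainder.
78 = 1×50 + 1×25 + 3×1
Total coins = 1 + 1 + 3 = 5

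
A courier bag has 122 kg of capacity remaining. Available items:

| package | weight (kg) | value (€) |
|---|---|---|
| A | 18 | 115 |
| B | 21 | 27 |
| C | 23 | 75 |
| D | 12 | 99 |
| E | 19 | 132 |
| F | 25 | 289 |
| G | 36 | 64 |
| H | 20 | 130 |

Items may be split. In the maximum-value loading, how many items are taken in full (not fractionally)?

6

Greedy by value/weight ratio, highest first.
Order: F (289/25=11.56) > D (99/12=8.25) > E (132/19=6.95) > H (130/20=6.50) > A (115/18=6.39) > C (75/23=3.26) > G (64/36=1.78) > B (27/21=1.29)
Fill: take F (25 @ 289) → take D (12 @ 99) → take E (19 @ 132) → take H (20 @ 130) → take A (18 @ 115) → take C (23 @ 75) → take 5/36 of G → 8.89; 122/122 used.
6 item(s) taken whole; one partial (take 5/36 of G).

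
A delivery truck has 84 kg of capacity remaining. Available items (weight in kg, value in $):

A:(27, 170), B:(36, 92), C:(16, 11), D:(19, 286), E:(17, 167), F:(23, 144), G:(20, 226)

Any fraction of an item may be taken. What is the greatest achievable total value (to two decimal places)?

Greedy by value/weight ratio, highest first.
Order: D (286/19=15.05) > G (226/20=11.30) > E (167/17=9.82) > A (170/27=6.30) > F (144/23=6.26) > B (92/36=2.56) > C (11/16=0.69)
Fill: take D (19 @ 286) → take G (20 @ 226) → take E (17 @ 167) → take A (27 @ 170) → take 1/23 of F → 6.26; 84/84 used.
Total value = 855.26

855.26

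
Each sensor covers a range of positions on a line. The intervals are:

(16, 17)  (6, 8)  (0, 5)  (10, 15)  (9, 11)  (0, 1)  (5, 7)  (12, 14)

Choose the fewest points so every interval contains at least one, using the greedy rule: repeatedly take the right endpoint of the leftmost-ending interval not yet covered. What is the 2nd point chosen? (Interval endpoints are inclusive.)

7

Sorted: [0,1] [0,5] [5,7] [6,8] [9,11] [12,14] [10,15] [16,17]
{[0,1],[0,5]} hit by 1; {[5,7],[6,8]} hit by 7; {[9,11]} hit by 11; {[12,14],[10,15]} hit by 14; {[16,17]} hit by 17.
Points: 1, 7, 11, 14, 17 (5 total).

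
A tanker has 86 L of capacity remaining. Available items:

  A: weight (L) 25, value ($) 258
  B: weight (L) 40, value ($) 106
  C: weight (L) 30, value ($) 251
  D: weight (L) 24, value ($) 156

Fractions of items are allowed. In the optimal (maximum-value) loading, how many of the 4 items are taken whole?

Order: A (258/25=10.32) > C (251/30=8.37) > D (156/24=6.50) > B (106/40=2.65)
Fill: take A (25 @ 258) → take C (30 @ 251) → take D (24 @ 156) → take 7/40 of B → 18.55; 86/86 used.
3 item(s) taken whole; one partial (take 7/40 of B).

3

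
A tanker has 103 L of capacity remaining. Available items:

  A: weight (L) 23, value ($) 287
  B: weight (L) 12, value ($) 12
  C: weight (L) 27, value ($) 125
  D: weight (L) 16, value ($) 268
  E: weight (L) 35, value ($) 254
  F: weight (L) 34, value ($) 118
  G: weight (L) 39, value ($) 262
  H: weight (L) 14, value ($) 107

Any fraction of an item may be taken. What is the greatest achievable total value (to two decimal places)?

1016.77

Sort by value per unit weight and fill in that order.
Order: D (268/16=16.75) > A (287/23=12.48) > H (107/14=7.64) > E (254/35=7.26) > G (262/39=6.72) > C (125/27=4.63) > F (118/34=3.47) > B (12/12=1.00)
Fill: take D (16 @ 268) → take A (23 @ 287) → take H (14 @ 107) → take E (35 @ 254) → take 15/39 of G → 100.77; 103/103 used.
Total value = 1016.77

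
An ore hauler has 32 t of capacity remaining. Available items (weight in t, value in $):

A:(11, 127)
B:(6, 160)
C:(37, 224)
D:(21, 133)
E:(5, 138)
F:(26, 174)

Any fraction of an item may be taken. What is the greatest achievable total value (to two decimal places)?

Sort by value per unit weight and fill in that order.
Ratios (sorted): E 27.60, B 26.67, A 11.55, F 6.69, D 6.33, C 6.05
take E (5 @ 138); take B (6 @ 160); take A (11 @ 127); take 10/26 of F → 66.92. Capacity used 32/32.
Total value = 491.92

491.92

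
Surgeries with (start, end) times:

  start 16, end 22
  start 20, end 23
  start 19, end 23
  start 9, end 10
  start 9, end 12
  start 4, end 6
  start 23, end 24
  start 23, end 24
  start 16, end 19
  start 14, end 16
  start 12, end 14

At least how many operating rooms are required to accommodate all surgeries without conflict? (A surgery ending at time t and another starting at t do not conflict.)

The answer is the maximum number of intervals overlapping at any instant.
starts: [4, 9, 9, 12, 14, 16, 16, 19, 20, 23, 23]
ends:   [6, 10, 12, 14, 16, 19, 22, 23, 23, 24, 24]
s4→1 e6→0 s9→1 s9→2 e10→1 e12→0 s12→1 e14→0 s14→1 e16→0 s16→1 s16→2 e19→1 s19→2 s20→3  — peak 3.

3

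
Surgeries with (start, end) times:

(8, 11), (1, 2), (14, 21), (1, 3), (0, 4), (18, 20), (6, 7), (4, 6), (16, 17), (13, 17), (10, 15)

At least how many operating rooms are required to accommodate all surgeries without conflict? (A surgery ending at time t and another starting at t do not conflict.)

3

Count concurrent intervals with a sweep; the peak is the room count.
starts: [0, 1, 1, 4, 6, 8, 10, 13, 14, 16, 18]
ends:   [2, 3, 4, 6, 7, 11, 15, 17, 17, 20, 21]
s0→1 s1→2 s1→3  — peak 3.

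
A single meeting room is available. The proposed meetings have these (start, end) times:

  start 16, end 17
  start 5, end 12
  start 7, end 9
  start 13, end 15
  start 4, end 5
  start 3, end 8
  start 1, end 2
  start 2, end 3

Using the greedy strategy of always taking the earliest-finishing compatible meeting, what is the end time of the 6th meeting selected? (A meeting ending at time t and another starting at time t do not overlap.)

Order by finish time; keep every interval that doesn't clash with the previous kept one.
Sorted by end: (1,2)  (2,3)  (4,5)  (3,8)  (7,9)  (5,12)  (13,15)  (16,17)
take (1,2); take (2,3); take (4,5); skip (3,8); take (7,9); take (13,15); take (16,17).
Selected: (1,2) (2,3) (4,5) (7,9) (13,15) (16,17)

17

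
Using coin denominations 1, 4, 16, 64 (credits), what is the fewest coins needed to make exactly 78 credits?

Use the largest denomination that fits, subtract, and repeat.
78 = 1×64 + 3×4 + 2×1
Total coins = 1 + 3 + 2 = 6

6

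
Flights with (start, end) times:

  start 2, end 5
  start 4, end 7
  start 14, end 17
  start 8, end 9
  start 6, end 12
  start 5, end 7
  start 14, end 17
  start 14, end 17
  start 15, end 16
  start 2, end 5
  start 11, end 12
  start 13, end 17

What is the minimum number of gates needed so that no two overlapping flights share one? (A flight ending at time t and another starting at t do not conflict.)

5

The answer is the maximum number of intervals overlapping at any instant.
starts: [2, 2, 4, 5, 6, 8, 11, 13, 14, 14, 14, 15]
ends:   [5, 5, 7, 7, 9, 12, 12, 16, 17, 17, 17, 17]
s2→1 s2→2 s4→3 e5→2 e5→1 s5→2 s6→3 e7→2 e7→1 s8→2 e9→1 s11→2 e12→1 e12→0 s13→1 s14→2 s14→3 s14→4 s15→5  — peak 5.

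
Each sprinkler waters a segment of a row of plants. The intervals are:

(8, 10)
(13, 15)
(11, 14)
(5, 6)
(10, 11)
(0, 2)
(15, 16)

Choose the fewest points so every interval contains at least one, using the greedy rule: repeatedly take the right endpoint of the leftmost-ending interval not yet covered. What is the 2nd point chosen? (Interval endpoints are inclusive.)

Process intervals by earliest right end; each time one isn't hit yet, stab at its right endpoint.
By right end: [0,2]  [5,6]  [8,10]  [10,11]  [11,14]  [13,15]  [15,16]
[0,2] uncovered → point at 2; [5,6] uncovered → point at 6; [8,10] uncovered → point at 10; [11,14] uncovered → point at 14; [15,16] uncovered → point at 16.
Points: 2, 6, 10, 14, 16 (5 total).

6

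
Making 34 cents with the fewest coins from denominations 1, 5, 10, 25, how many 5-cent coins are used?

Greedy: take as many of the largest coin as possible, then repeat with the remainder.
34 = 1×25 + 1×5 + 4×1
Count of 5: 1

1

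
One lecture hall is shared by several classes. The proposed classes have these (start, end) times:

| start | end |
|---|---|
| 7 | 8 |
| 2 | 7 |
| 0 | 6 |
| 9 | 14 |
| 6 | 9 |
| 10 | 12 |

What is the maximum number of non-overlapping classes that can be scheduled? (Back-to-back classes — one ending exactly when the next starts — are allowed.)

3

Sorted by end: (0,6)  (2,7)  (7,8)  (6,9)  (10,12)  (9,14)
take (0,6); skip (2,7); take (7,8); skip (6,9); take (10,12); skip (9,14).
Selected 3 classes.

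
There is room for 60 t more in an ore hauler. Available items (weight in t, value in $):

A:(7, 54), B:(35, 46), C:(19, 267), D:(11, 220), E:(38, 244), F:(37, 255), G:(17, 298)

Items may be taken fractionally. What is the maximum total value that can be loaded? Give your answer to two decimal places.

880.35

Sort by value per unit weight and fill in that order.
Order: D (220/11=20.00) > G (298/17=17.53) > C (267/19=14.05) > A (54/7=7.71) > F (255/37=6.89) > E (244/38=6.42) > B (46/35=1.31)
Fill: take D (11 @ 220) → take G (17 @ 298) → take C (19 @ 267) → take A (7 @ 54) → take 6/37 of F → 41.35; 60/60 used.
Total value = 880.35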